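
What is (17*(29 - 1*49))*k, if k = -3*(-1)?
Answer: -1020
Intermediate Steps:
k = 3
(17*(29 - 1*49))*k = (17*(29 - 1*49))*3 = (17*(29 - 49))*3 = (17*(-20))*3 = -340*3 = -1020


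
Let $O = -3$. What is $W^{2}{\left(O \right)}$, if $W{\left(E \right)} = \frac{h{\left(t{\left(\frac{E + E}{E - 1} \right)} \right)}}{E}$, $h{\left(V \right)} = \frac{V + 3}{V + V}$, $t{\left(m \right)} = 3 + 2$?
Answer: $\frac{16}{225} \approx 0.071111$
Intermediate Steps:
$t{\left(m \right)} = 5$
$h{\left(V \right)} = \frac{3 + V}{2 V}$
$W{\left(E \right)} = \frac{4}{5 E}$ ($W{\left(E \right)} = \frac{\frac{1}{2} \cdot \frac{1}{5} \left(3 + 5\right)}{E} = \frac{\frac{1}{2} \cdot \frac{1}{5} \cdot 8}{E} = \frac{4}{5 E}$)
$W^{2}{\left(O \right)} = \left(\frac{4}{5 \left(-3\right)}\right)^{2} = \left(\frac{4}{5} \left(- \frac{1}{3}\right)\right)^{2} = \left(- \frac{4}{15}\right)^{2} = \frac{16}{225}$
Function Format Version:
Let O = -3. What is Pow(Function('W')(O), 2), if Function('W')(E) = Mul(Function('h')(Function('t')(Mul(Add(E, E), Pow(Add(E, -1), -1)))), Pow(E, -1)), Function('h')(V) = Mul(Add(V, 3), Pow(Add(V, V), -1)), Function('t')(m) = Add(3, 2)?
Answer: Rational(16, 225) ≈ 0.071111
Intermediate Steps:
Function('t')(m) = 5
Function('h')(V) = Mul(Rational(1, 2), Pow(V, -1), Add(3, V)) (Function('h')(V) = Mul(Add(3, V), Pow(Mul(2, V), -1)) = Mul(Add(3, V), Mul(Rational(1, 2), Pow(V, -1))) = Mul(Rational(1, 2), Pow(V, -1), Add(3, V)))
Function('W')(E) = Mul(Rational(4, 5), Pow(E, -1)) (Function('W')(E) = Mul(Mul(Rational(1, 2), Pow(5, -1), Add(3, 5)), Pow(E, -1)) = Mul(Mul(Rational(1, 2), Rational(1, 5), 8), Pow(E, -1)) = Mul(Rational(4, 5), Pow(E, -1)))
Pow(Function('W')(O), 2) = Pow(Mul(Rational(4, 5), Pow(-3, -1)), 2) = Pow(Mul(Rational(4, 5), Rational(-1, 3)), 2) = Pow(Rational(-4, 15), 2) = Rational(16, 225)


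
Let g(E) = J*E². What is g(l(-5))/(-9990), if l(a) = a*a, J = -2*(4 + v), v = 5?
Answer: 125/111 ≈ 1.1261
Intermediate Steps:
J = -18 (J = -2*(4 + 5) = -2*9 = -18)
l(a) = a²
g(E) = -18*E²
g(l(-5))/(-9990) = -18*((-5)²)²/(-9990) = -18*25²*(-1/9990) = -18*625*(-1/9990) = -11250*(-1/9990) = 125/111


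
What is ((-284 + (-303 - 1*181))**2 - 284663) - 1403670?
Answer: -1098509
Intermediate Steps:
((-284 + (-303 - 1*181))**2 - 284663) - 1403670 = ((-284 + (-303 - 181))**2 - 284663) - 1403670 = ((-284 - 484)**2 - 284663) - 1403670 = ((-768)**2 - 284663) - 1403670 = (589824 - 284663) - 1403670 = 305161 - 1403670 = -1098509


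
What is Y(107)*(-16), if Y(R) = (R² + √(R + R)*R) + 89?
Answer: -184608 - 1712*√214 ≈ -2.0965e+5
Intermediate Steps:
Y(R) = 89 + R² + √2*R^(3/2) (Y(R) = (R² + √(2*R)*R) + 89 = (R² + (√2*√R)*R) + 89 = (R² + √2*R^(3/2)) + 89 = 89 + R² + √2*R^(3/2))
Y(107)*(-16) = (89 + 107² + √2*107^(3/2))*(-16) = (89 + 11449 + √2*(107*√107))*(-16) = (89 + 11449 + 107*√214)*(-16) = (11538 + 107*√214)*(-16) = -184608 - 1712*√214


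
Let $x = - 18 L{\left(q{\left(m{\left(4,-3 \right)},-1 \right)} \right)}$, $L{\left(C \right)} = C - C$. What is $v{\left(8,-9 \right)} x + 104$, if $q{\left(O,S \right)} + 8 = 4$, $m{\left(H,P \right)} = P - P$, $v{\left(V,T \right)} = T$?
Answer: $104$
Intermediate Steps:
$m{\left(H,P \right)} = 0$
$q{\left(O,S \right)} = -4$ ($q{\left(O,S \right)} = -8 + 4 = -4$)
$L{\left(C \right)} = 0$
$x = 0$ ($x = \left(-18\right) 0 = 0$)
$v{\left(8,-9 \right)} x + 104 = \left(-9\right) 0 + 104 = 0 + 104 = 104$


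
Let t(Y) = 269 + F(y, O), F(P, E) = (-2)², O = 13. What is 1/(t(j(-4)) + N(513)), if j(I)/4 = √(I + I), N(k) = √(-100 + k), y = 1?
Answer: 39/10588 - √413/74116 ≈ 0.0034092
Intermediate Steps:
F(P, E) = 4
j(I) = 4*√2*√I (j(I) = 4*√(I + I) = 4*√(2*I) = 4*(√2*√I) = 4*√2*√I)
t(Y) = 273 (t(Y) = 269 + 4 = 273)
1/(t(j(-4)) + N(513)) = 1/(273 + √(-100 + 513)) = 1/(273 + √413)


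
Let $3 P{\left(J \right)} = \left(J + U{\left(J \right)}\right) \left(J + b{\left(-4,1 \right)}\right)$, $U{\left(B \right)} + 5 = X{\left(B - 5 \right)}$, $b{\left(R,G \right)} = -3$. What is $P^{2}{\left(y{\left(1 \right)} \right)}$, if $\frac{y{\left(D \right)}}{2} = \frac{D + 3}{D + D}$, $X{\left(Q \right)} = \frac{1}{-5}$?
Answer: $\frac{4}{25} \approx 0.16$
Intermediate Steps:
$X{\left(Q \right)} = - \frac{1}{5}$
$U{\left(B \right)} = - \frac{26}{5}$ ($U{\left(B \right)} = -5 - \frac{1}{5} = - \frac{26}{5}$)
$y{\left(D \right)} = \frac{3 + D}{D}$ ($y{\left(D \right)} = 2 \frac{D + 3}{D + D} = 2 \frac{3 + D}{2 D} = \frac{3 + D}{D}$)
$P{\left(J \right)} = \frac{\left(-3 + J\right) \left(- \frac{26}{5} + J\right)}{3}$ ($P{\left(J \right)} = \frac{\left(J - \frac{26}{5}\right) \left(J - 3\right)}{3} = \frac{\left(- \frac{26}{5} + J\right) \left(-3 + J\right)}{3} = \frac{\left(-3 + J\right) \left(- \frac{26}{5} + J\right)}{3}$)
$P^{2}{\left(y{\left(1 \right)} \right)} = \left(\frac{26}{5} - \frac{41 \frac{3 + 1}{1}}{15} + \frac{\left(\frac{3 + 1}{1}\right)^{2}}{3}\right)^{2} = \left(\frac{26}{5} - \frac{41 \cdot 1 \cdot 4}{15} + \frac{\left(1 \cdot 4\right)^{2}}{3}\right)^{2} = \left(\frac{26}{5} - \frac{164}{15} + \frac{4^{2}}{3}\right)^{2} = \left(\frac{26}{5} - \frac{164}{15} + \frac{1}{3} \cdot 16\right)^{2} = \left(\frac{26}{5} - \frac{164}{15} + \frac{16}{3}\right)^{2} = \left(- \frac{2}{5}\right)^{2} = \frac{4}{25}$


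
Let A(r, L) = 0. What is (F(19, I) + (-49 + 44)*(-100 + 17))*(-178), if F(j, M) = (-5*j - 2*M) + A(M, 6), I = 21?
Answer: -49484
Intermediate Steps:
F(j, M) = -5*j - 2*M (F(j, M) = (-5*j - 2*M) + 0 = -5*j - 2*M)
(F(19, I) + (-49 + 44)*(-100 + 17))*(-178) = ((-5*19 - 2*21) + (-49 + 44)*(-100 + 17))*(-178) = ((-95 - 42) - 5*(-83))*(-178) = (-137 + 415)*(-178) = 278*(-178) = -49484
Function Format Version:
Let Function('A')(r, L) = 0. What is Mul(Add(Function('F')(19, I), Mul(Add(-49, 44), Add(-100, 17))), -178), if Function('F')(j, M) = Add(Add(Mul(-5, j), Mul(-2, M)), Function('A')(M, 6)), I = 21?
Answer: -49484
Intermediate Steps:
Function('F')(j, M) = Add(Mul(-5, j), Mul(-2, M)) (Function('F')(j, M) = Add(Add(Mul(-5, j), Mul(-2, M)), 0) = Add(Mul(-5, j), Mul(-2, M)))
Mul(Add(Function('F')(19, I), Mul(Add(-49, 44), Add(-100, 17))), -178) = Mul(Add(Add(Mul(-5, 19), Mul(-2, 21)), Mul(Add(-49, 44), Add(-100, 17))), -178) = Mul(Add(Add(-95, -42), Mul(-5, -83)), -178) = Mul(Add(-137, 415), -178) = Mul(278, -178) = -49484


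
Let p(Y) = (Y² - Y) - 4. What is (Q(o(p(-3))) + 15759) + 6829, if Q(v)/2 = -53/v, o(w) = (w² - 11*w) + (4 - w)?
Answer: 316285/14 ≈ 22592.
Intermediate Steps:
p(Y) = -4 + Y² - Y
o(w) = 4 + w² - 12*w
Q(v) = -106/v (Q(v) = 2*(-53/v) = -106/v)
(Q(o(p(-3))) + 15759) + 6829 = (-106/(4 + (-4 + (-3)² - 1*(-3))² - 12*(-4 + (-3)² - 1*(-3))) + 15759) + 6829 = (-106/(4 + (-4 + 9 + 3)² - 12*(-4 + 9 + 3)) + 15759) + 6829 = (-106/(4 + 8² - 12*8) + 15759) + 6829 = (-106/(4 + 64 - 96) + 15759) + 6829 = (-106/(-28) + 15759) + 6829 = (-106*(-1/28) + 15759) + 6829 = (53/14 + 15759) + 6829 = 220679/14 + 6829 = 316285/14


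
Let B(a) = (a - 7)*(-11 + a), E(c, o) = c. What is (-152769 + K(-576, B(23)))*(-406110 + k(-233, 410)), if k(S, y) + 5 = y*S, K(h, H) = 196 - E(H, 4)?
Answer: 76633798425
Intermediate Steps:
B(a) = (-11 + a)*(-7 + a) (B(a) = (-7 + a)*(-11 + a) = (-11 + a)*(-7 + a))
K(h, H) = 196 - H
k(S, y) = -5 + S*y (k(S, y) = -5 + y*S = -5 + S*y)
(-152769 + K(-576, B(23)))*(-406110 + k(-233, 410)) = (-152769 + (196 - (77 + 23² - 18*23)))*(-406110 + (-5 - 233*410)) = (-152769 + (196 - (77 + 529 - 414)))*(-406110 + (-5 - 95530)) = (-152769 + (196 - 1*192))*(-406110 - 95535) = (-152769 + (196 - 192))*(-501645) = (-152769 + 4)*(-501645) = -152765*(-501645) = 76633798425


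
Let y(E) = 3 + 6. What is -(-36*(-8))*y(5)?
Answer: -2592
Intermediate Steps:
y(E) = 9
-(-36*(-8))*y(5) = -(-36*(-8))*9 = -288*9 = -1*2592 = -2592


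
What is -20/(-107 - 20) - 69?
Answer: -8743/127 ≈ -68.843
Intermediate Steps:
-20/(-107 - 20) - 69 = -20/(-127) - 69 = -20*(-1/127) - 69 = 20/127 - 69 = -8743/127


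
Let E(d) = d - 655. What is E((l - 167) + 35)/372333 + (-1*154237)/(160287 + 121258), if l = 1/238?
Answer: -4573495239141/8316393895810 ≈ -0.54994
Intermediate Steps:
l = 1/238 ≈ 0.0042017
E(d) = -655 + d
E((l - 167) + 35)/372333 + (-1*154237)/(160287 + 121258) = (-655 + ((1/238 - 167) + 35))/372333 + (-1*154237)/(160287 + 121258) = (-655 + (-39745/238 + 35))*(1/372333) - 154237/281545 = (-655 - 31415/238)*(1/372333) - 154237*1/281545 = -187305/238*1/372333 - 154237/281545 = -62435/29538418 - 154237/281545 = -4573495239141/8316393895810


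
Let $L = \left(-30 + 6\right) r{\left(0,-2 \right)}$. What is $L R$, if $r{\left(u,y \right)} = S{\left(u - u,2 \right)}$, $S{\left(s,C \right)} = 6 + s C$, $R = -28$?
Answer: $4032$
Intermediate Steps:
$S{\left(s,C \right)} = 6 + C s$
$r{\left(u,y \right)} = 6$ ($r{\left(u,y \right)} = 6 + 2 \left(u - u\right) = 6 + 2 \cdot 0 = 6 + 0 = 6$)
$L = -144$ ($L = \left(-30 + 6\right) 6 = \left(-24\right) 6 = -144$)
$L R = \left(-144\right) \left(-28\right) = 4032$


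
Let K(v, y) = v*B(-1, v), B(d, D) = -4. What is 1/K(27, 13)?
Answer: -1/108 ≈ -0.0092593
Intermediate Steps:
K(v, y) = -4*v (K(v, y) = v*(-4) = -4*v)
1/K(27, 13) = 1/(-4*27) = 1/(-108) = -1/108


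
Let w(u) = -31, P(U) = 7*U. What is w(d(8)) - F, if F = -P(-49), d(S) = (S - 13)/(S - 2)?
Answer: -374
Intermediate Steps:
d(S) = (-13 + S)/(-2 + S)
F = 343 (F = -7*(-49) = -1*(-343) = 343)
w(d(8)) - F = -31 - 1*343 = -31 - 343 = -374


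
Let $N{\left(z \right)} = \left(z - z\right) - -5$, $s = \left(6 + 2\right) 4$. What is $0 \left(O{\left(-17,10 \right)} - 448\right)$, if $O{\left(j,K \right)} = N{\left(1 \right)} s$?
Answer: $0$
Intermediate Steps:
$s = 32$ ($s = 8 \cdot 4 = 32$)
$N{\left(z \right)} = 5$ ($N{\left(z \right)} = 0 + 5 = 5$)
$O{\left(j,K \right)} = 160$ ($O{\left(j,K \right)} = 5 \cdot 32 = 160$)
$0 \left(O{\left(-17,10 \right)} - 448\right) = 0 \left(160 - 448\right) = 0 \left(-288\right) = 0$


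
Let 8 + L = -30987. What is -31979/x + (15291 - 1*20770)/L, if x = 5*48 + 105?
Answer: -39571954/427731 ≈ -92.516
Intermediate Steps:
x = 345 (x = 240 + 105 = 345)
L = -30995 (L = -8 - 30987 = -30995)
-31979/x + (15291 - 1*20770)/L = -31979/345 + (15291 - 1*20770)/(-30995) = -31979*1/345 + (15291 - 20770)*(-1/30995) = -31979/345 - 5479*(-1/30995) = -31979/345 + 5479/30995 = -39571954/427731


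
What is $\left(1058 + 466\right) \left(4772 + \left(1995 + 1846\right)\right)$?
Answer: $13126212$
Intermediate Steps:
$\left(1058 + 466\right) \left(4772 + \left(1995 + 1846\right)\right) = 1524 \left(4772 + 3841\right) = 1524 \cdot 8613 = 13126212$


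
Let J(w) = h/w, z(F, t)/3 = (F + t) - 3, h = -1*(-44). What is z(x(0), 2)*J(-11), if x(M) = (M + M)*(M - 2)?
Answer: 12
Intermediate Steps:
h = 44
x(M) = 2*M*(-2 + M) (x(M) = (2*M)*(-2 + M) = 2*M*(-2 + M))
z(F, t) = -9 + 3*F + 3*t (z(F, t) = 3*((F + t) - 3) = 3*(-3 + F + t) = -9 + 3*F + 3*t)
J(w) = 44/w
z(x(0), 2)*J(-11) = (-9 + 3*(2*0*(-2 + 0)) + 3*2)*(44/(-11)) = (-9 + 3*(2*0*(-2)) + 6)*(44*(-1/11)) = (-9 + 3*0 + 6)*(-4) = (-9 + 0 + 6)*(-4) = -3*(-4) = 12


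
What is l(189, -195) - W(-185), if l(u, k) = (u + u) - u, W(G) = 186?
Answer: 3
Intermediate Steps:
l(u, k) = u (l(u, k) = 2*u - u = u)
l(189, -195) - W(-185) = 189 - 1*186 = 189 - 186 = 3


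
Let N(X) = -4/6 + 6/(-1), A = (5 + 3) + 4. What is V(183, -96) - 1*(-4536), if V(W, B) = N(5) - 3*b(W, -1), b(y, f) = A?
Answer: 13480/3 ≈ 4493.3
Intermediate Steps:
A = 12 (A = 8 + 4 = 12)
b(y, f) = 12
N(X) = -20/3 (N(X) = -4*⅙ + 6*(-1) = -⅔ - 6 = -20/3)
V(W, B) = -128/3 (V(W, B) = -20/3 - 3*12 = -20/3 - 36 = -128/3)
V(183, -96) - 1*(-4536) = -128/3 - 1*(-4536) = -128/3 + 4536 = 13480/3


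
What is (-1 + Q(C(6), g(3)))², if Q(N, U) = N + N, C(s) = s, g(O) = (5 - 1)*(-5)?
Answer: 121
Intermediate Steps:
g(O) = -20 (g(O) = 4*(-5) = -20)
Q(N, U) = 2*N
(-1 + Q(C(6), g(3)))² = (-1 + 2*6)² = (-1 + 12)² = 11² = 121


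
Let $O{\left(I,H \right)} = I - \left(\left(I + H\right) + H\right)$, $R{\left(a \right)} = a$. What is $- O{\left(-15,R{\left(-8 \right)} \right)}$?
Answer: $-16$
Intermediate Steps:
$O{\left(I,H \right)} = - 2 H$ ($O{\left(I,H \right)} = I - \left(\left(H + I\right) + H\right) = I - \left(I + 2 H\right) = - 2 H$)
$- O{\left(-15,R{\left(-8 \right)} \right)} = - \left(-2\right) \left(-8\right) = \left(-1\right) 16 = -16$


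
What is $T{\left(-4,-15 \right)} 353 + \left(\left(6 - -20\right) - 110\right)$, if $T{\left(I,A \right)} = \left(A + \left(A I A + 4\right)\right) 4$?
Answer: $-1286416$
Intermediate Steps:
$T{\left(I,A \right)} = 16 + 4 A + 4 I A^{2}$ ($T{\left(I,A \right)} = \left(A + \left(I A^{2} + 4\right)\right) 4 = \left(A + \left(4 + I A^{2}\right)\right) 4 = \left(4 + A + I A^{2}\right) 4 = 16 + 4 A + 4 I A^{2}$)
$T{\left(-4,-15 \right)} 353 + \left(\left(6 - -20\right) - 110\right) = \left(16 + 4 \left(-15\right) + 4 \left(-4\right) \left(-15\right)^{2}\right) 353 + \left(\left(6 - -20\right) - 110\right) = \left(16 - 60 + 4 \left(-4\right) 225\right) 353 + \left(\left(6 + 20\right) - 110\right) = \left(16 - 60 - 3600\right) 353 + \left(26 - 110\right) = \left(-3644\right) 353 - 84 = -1286332 - 84 = -1286416$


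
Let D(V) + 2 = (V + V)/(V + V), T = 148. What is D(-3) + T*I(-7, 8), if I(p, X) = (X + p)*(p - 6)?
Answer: -1925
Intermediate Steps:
D(V) = -1 (D(V) = -2 + (V + V)/(V + V) = -2 + (2*V)/((2*V)) = -2 + (2*V)*(1/(2*V)) = -2 + 1 = -1)
I(p, X) = (-6 + p)*(X + p) (I(p, X) = (X + p)*(-6 + p) = (-6 + p)*(X + p))
D(-3) + T*I(-7, 8) = -1 + 148*((-7)² - 6*8 - 6*(-7) + 8*(-7)) = -1 + 148*(49 - 48 + 42 - 56) = -1 + 148*(-13) = -1 - 1924 = -1925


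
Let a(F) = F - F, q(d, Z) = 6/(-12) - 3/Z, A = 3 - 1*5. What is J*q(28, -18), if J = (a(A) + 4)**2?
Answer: -16/3 ≈ -5.3333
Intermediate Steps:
A = -2 (A = 3 - 5 = -2)
q(d, Z) = -1/2 - 3/Z (q(d, Z) = 6*(-1/12) - 3/Z = -1/2 - 3/Z)
a(F) = 0
J = 16 (J = (0 + 4)**2 = 4**2 = 16)
J*q(28, -18) = 16*((1/2)*(-6 - 1*(-18))/(-18)) = 16*((1/2)*(-1/18)*(-6 + 18)) = 16*((1/2)*(-1/18)*12) = 16*(-1/3) = -16/3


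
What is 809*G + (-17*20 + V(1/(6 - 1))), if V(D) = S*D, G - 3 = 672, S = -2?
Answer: 2728673/5 ≈ 5.4574e+5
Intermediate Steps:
G = 675 (G = 3 + 672 = 675)
V(D) = -2*D
809*G + (-17*20 + V(1/(6 - 1))) = 809*675 + (-17*20 - 2/(6 - 1)) = 546075 + (-340 - 2/5) = 546075 + (-340 - 2*⅕) = 546075 + (-340 - ⅖) = 546075 - 1702/5 = 2728673/5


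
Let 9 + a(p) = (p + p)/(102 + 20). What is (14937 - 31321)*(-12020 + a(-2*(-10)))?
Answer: 12021743616/61 ≈ 1.9708e+8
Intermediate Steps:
a(p) = -9 + p/61 (a(p) = -9 + (p + p)/(102 + 20) = -9 + (2*p)/122 = -9 + (2*p)*(1/122) = -9 + p/61)
(14937 - 31321)*(-12020 + a(-2*(-10))) = (14937 - 31321)*(-12020 + (-9 + (-2*(-10))/61)) = -16384*(-12020 + (-9 + (1/61)*20)) = -16384*(-12020 + (-9 + 20/61)) = -16384*(-12020 - 529/61) = -16384*(-733749/61) = 12021743616/61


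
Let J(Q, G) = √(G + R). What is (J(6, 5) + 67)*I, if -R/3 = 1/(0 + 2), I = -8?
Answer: -536 - 4*√14 ≈ -550.97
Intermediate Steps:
R = -3/2 (R = -3/(0 + 2) = -3/2 ≈ -1.5000)
J(Q, G) = √(-3/2 + G) (J(Q, G) = √(G - 3/2) = √(-3/2 + G))
(J(6, 5) + 67)*I = (√(-6 + 4*5)/2 + 67)*(-8) = (√(-6 + 20)/2 + 67)*(-8) = (√14/2 + 67)*(-8) = (67 + √14/2)*(-8) = -536 - 4*√14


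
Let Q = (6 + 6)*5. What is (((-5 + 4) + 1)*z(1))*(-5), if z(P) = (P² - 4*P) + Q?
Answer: 0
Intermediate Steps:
Q = 60 (Q = 12*5 = 60)
z(P) = 60 + P² - 4*P (z(P) = (P² - 4*P) + 60 = 60 + P² - 4*P)
(((-5 + 4) + 1)*z(1))*(-5) = (((-5 + 4) + 1)*(60 + 1² - 4*1))*(-5) = ((-1 + 1)*(60 + 1 - 4))*(-5) = (0*57)*(-5) = 0*(-5) = 0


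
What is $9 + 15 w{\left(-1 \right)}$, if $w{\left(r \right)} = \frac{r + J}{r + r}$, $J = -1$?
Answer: $24$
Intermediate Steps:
$w{\left(r \right)} = \frac{-1 + r}{2 r}$ ($w{\left(r \right)} = \frac{r - 1}{r + r} = \frac{-1 + r}{2 r}$)
$9 + 15 w{\left(-1 \right)} = 9 + 15 \frac{-1 - 1}{2 \left(-1\right)} = 9 + 15 \cdot \frac{1}{2} \left(-1\right) \left(-2\right) = 9 + 15 \cdot 1 = 9 + 15 = 24$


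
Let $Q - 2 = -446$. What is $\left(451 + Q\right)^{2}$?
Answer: $49$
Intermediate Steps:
$Q = -444$ ($Q = 2 - 446 = -444$)
$\left(451 + Q\right)^{2} = \left(451 - 444\right)^{2} = 7^{2} = 49$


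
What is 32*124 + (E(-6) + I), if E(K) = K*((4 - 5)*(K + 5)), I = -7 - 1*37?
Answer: 3918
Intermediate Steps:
I = -44 (I = -7 - 37 = -44)
E(K) = K*(-5 - K) (E(K) = K*(-(5 + K)) = K*(-5 - K))
32*124 + (E(-6) + I) = 32*124 + (-1*(-6)*(5 - 6) - 44) = 3968 + (-1*(-6)*(-1) - 44) = 3968 + (-6 - 44) = 3968 - 50 = 3918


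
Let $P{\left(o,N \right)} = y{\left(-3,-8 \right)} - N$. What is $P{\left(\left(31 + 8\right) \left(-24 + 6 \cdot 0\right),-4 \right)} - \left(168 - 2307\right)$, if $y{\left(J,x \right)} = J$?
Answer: $2140$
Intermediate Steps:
$P{\left(o,N \right)} = -3 - N$
$P{\left(\left(31 + 8\right) \left(-24 + 6 \cdot 0\right),-4 \right)} - \left(168 - 2307\right) = \left(-3 - -4\right) - \left(168 - 2307\right) = \left(-3 + 4\right) - \left(168 - 2307\right) = 1 - -2139 = 1 + 2139 = 2140$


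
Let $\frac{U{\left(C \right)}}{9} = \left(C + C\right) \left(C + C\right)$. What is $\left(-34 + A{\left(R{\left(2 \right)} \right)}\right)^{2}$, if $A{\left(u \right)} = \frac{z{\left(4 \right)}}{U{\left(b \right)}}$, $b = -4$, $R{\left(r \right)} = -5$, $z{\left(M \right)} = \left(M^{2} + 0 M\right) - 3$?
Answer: $\frac{383024041}{331776} \approx 1154.5$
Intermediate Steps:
$z{\left(M \right)} = -3 + M^{2}$ ($z{\left(M \right)} = \left(M^{2} + 0\right) - 3 = M^{2} - 3 = -3 + M^{2}$)
$U{\left(C \right)} = 36 C^{2}$ ($U{\left(C \right)} = 9 \left(C + C\right) \left(C + C\right) = 9 \cdot 2 C 2 C = 9 \cdot 4 C^{2} = 36 C^{2}$)
$A{\left(u \right)} = \frac{13}{576}$ ($A{\left(u \right)} = \frac{-3 + 4^{2}}{36 \left(-4\right)^{2}} = \frac{-3 + 16}{36 \cdot 16} = \frac{13}{576}$)
$\left(-34 + A{\left(R{\left(2 \right)} \right)}\right)^{2} = \left(-34 + \frac{13}{576}\right)^{2} = \left(- \frac{19571}{576}\right)^{2} = \frac{383024041}{331776}$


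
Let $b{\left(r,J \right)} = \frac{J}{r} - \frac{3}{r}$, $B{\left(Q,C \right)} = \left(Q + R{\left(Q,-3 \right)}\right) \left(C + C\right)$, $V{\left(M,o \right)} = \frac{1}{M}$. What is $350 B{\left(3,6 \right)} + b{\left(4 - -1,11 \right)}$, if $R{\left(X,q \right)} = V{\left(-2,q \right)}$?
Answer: $\frac{52508}{5} \approx 10502.0$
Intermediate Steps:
$R{\left(X,q \right)} = - \frac{1}{2}$ ($R{\left(X,q \right)} = \frac{1}{-2} = - \frac{1}{2}$)
$B{\left(Q,C \right)} = 2 C \left(- \frac{1}{2} + Q\right)$ ($B{\left(Q,C \right)} = \left(Q - \frac{1}{2}\right) \left(C + C\right) = \left(- \frac{1}{2} + Q\right) 2 C = 2 C \left(- \frac{1}{2} + Q\right)$)
$b{\left(r,J \right)} = - \frac{3}{r} + \frac{J}{r}$
$350 B{\left(3,6 \right)} + b{\left(4 - -1,11 \right)} = 350 \cdot 6 \left(-1 + 2 \cdot 3\right) + \frac{-3 + 11}{4 - -1} = 350 \cdot 6 \left(-1 + 6\right) + \frac{1}{4 + 1} \cdot 8 = 350 \cdot 6 \cdot 5 + \frac{1}{5} \cdot 8 = 350 \cdot 30 + \frac{1}{5} \cdot 8 = 10500 + \frac{8}{5} = \frac{52508}{5}$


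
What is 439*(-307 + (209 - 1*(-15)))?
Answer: -36437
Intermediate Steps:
439*(-307 + (209 - 1*(-15))) = 439*(-307 + (209 + 15)) = 439*(-307 + 224) = 439*(-83) = -36437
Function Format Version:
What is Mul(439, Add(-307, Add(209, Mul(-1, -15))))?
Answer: -36437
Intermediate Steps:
Mul(439, Add(-307, Add(209, Mul(-1, -15)))) = Mul(439, Add(-307, Add(209, 15))) = Mul(439, Add(-307, 224)) = Mul(439, -83) = -36437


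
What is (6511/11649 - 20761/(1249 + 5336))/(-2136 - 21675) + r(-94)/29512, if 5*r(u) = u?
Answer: -4744397856179/8983993963093380 ≈ -0.00052809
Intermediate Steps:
r(u) = u/5
(6511/11649 - 20761/(1249 + 5336))/(-2136 - 21675) + r(-94)/29512 = (6511/11649 - 20761/(1249 + 5336))/(-2136 - 21675) + ((1/5)*(-94))/29512 = (6511*(1/11649) - 20761/6585)/(-23811) - 94/5*1/29512 = (6511/11649 - 20761*1/6585)*(-1/23811) - 47/73780 = (6511/11649 - 20761/6585)*(-1/23811) - 47/73780 = -66323318/25569555*(-1/23811) - 47/73780 = 66323318/608836674105 - 47/73780 = -4744397856179/8983993963093380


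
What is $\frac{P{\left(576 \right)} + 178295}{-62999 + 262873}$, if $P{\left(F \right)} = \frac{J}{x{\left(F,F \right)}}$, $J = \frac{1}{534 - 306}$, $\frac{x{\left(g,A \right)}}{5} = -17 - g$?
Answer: $\frac{120530985899}{135118821480} \approx 0.89204$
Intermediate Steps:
$x{\left(g,A \right)} = -85 - 5 g$ ($x{\left(g,A \right)} = 5 \left(-17 - g\right) = -85 - 5 g$)
$J = \frac{1}{228} \approx 0.004386$
$P{\left(F \right)} = \frac{1}{228 \left(-85 - 5 F\right)}$
$\frac{P{\left(576 \right)} + 178295}{-62999 + 262873} = \frac{- \frac{1}{19380 + 1140 \cdot 576} + 178295}{-62999 + 262873} = \frac{- \frac{1}{19380 + 656640} + 178295}{199874} = \left(- \frac{1}{676020} + 178295\right) \frac{1}{199874} = \frac{120530985899}{676020} \cdot \frac{1}{199874} = \frac{120530985899}{135118821480}$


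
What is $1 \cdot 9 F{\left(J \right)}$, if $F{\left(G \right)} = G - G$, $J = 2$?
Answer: $0$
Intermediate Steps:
$F{\left(G \right)} = 0$
$1 \cdot 9 F{\left(J \right)} = 1 \cdot 9 \cdot 0 = 9 \cdot 0 = 0$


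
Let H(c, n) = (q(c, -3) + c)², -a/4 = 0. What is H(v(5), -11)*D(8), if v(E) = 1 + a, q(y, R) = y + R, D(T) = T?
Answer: 8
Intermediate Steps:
a = 0 (a = -4*0 = 0)
q(y, R) = R + y
v(E) = 1 (v(E) = 1 + 0 = 1)
H(c, n) = (-3 + 2*c)² (H(c, n) = ((-3 + c) + c)² = (-3 + 2*c)²)
H(v(5), -11)*D(8) = (-3 + 2*1)²*8 = (-3 + 2)²*8 = (-1)²*8 = 1*8 = 8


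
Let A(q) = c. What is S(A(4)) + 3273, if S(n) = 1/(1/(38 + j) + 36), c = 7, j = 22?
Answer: 7073013/2161 ≈ 3273.0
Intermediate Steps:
A(q) = 7
S(n) = 60/2161 (S(n) = 1/(1/(38 + 22) + 36) = 1/(1/60 + 36) = 1/(2161/60) = 60/2161)
S(A(4)) + 3273 = 60/2161 + 3273 = 7073013/2161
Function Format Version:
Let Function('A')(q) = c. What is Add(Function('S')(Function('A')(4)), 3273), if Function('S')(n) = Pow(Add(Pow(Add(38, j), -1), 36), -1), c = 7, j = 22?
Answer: Rational(7073013, 2161) ≈ 3273.0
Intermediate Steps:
Function('A')(q) = 7
Function('S')(n) = Rational(60, 2161) (Function('S')(n) = Pow(Add(Pow(Add(38, 22), -1), 36), -1) = Pow(Add(Pow(60, -1), 36), -1) = Pow(Add(Rational(1, 60), 36), -1) = Pow(Rational(2161, 60), -1) = Rational(60, 2161))
Add(Function('S')(Function('A')(4)), 3273) = Add(Rational(60, 2161), 3273) = Rational(7073013, 2161)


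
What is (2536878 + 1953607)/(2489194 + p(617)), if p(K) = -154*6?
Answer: 898097/497654 ≈ 1.8047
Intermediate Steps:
p(K) = -924
(2536878 + 1953607)/(2489194 + p(617)) = (2536878 + 1953607)/(2489194 - 924) = 4490485/2488270 = 4490485*(1/2488270) = 898097/497654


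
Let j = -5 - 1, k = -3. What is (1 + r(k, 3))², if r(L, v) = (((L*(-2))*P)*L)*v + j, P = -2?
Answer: 10609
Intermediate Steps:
j = -6
r(L, v) = -6 + 4*v*L² (r(L, v) = (((L*(-2))*(-2))*L)*v - 6 = ((-2*L*(-2))*L)*v - 6 = ((4*L)*L)*v - 6 = (4*L²)*v - 6 = 4*v*L² - 6 = -6 + 4*v*L²)
(1 + r(k, 3))² = (1 + (-6 + 4*3*(-3)²))² = (1 + (-6 + 4*3*9))² = (1 + (-6 + 108))² = (1 + 102)² = 103² = 10609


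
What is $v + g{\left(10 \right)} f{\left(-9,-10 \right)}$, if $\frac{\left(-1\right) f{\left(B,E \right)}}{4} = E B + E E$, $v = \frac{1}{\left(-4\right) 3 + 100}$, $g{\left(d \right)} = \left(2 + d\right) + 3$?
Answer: $- \frac{1003199}{88} \approx -11400.0$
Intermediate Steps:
$g{\left(d \right)} = 5 + d$
$v = \frac{1}{88}$ ($v = \frac{1}{-12 + 100} = \frac{1}{88} \approx 0.011364$)
$f{\left(B,E \right)} = - 4 E^{2} - 4 B E$ ($f{\left(B,E \right)} = - 4 \left(E B + E E\right) = - 4 \left(B E + E^{2}\right) = - 4 \left(E^{2} + B E\right) = - 4 E^{2} - 4 B E$)
$v + g{\left(10 \right)} f{\left(-9,-10 \right)} = \frac{1}{88} + \left(5 + 10\right) \left(\left(-4\right) \left(-10\right) \left(-9 - 10\right)\right) = \frac{1}{88} + 15 \left(\left(-4\right) \left(-10\right) \left(-19\right)\right) = \frac{1}{88} + 15 \left(-760\right) = \frac{1}{88} - 11400 = - \frac{1003199}{88}$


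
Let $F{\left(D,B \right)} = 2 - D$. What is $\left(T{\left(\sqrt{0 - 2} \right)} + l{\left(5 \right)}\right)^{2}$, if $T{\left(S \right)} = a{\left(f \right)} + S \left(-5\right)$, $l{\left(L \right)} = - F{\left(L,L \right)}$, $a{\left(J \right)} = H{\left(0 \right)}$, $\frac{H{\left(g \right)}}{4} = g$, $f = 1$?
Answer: $\left(3 - 5 i \sqrt{2}\right)^{2} \approx -41.0 - 42.426 i$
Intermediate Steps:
$H{\left(g \right)} = 4 g$
$a{\left(J \right)} = 0$ ($a{\left(J \right)} = 4 \cdot 0 = 0$)
$l{\left(L \right)} = -2 + L$ ($l{\left(L \right)} = - (2 - L) = -2 + L$)
$T{\left(S \right)} = - 5 S$ ($T{\left(S \right)} = 0 + S \left(-5\right) = 0 - 5 S = - 5 S$)
$\left(T{\left(\sqrt{0 - 2} \right)} + l{\left(5 \right)}\right)^{2} = \left(- 5 \sqrt{0 - 2} + \left(-2 + 5\right)\right)^{2} = \left(- 5 \sqrt{-2} + 3\right)^{2} = \left(- 5 i \sqrt{2} + 3\right)^{2} = \left(3 - 5 i \sqrt{2}\right)^{2}$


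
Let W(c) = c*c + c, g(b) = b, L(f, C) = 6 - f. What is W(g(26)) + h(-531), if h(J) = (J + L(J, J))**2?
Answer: 738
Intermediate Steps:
h(J) = 36 (h(J) = (J + (6 - J))**2 = 6**2 = 36)
W(c) = c + c**2 (W(c) = c**2 + c = c + c**2)
W(g(26)) + h(-531) = 26*(1 + 26) + 36 = 26*27 + 36 = 702 + 36 = 738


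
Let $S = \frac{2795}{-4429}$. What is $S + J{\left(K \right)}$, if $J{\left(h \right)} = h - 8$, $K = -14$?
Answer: $- \frac{2331}{103} \approx -22.631$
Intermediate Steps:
$S = - \frac{65}{103}$ ($S = 2795 \left(- \frac{1}{4429}\right) = - \frac{65}{103} \approx -0.63107$)
$J{\left(h \right)} = -8 + h$
$S + J{\left(K \right)} = - \frac{65}{103} - 22 = - \frac{2331}{103}$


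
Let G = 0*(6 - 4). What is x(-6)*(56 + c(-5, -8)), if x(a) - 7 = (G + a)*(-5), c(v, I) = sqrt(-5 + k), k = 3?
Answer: 2072 + 37*I*sqrt(2) ≈ 2072.0 + 52.326*I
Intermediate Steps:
c(v, I) = I*sqrt(2) (c(v, I) = sqrt(-5 + 3) = sqrt(-2) = I*sqrt(2))
G = 0 (G = 0*2 = 0)
x(a) = 7 - 5*a (x(a) = 7 + (0 + a)*(-5) = 7 + a*(-5) = 7 - 5*a)
x(-6)*(56 + c(-5, -8)) = (7 - 5*(-6))*(56 + I*sqrt(2)) = (7 + 30)*(56 + I*sqrt(2)) = 37*(56 + I*sqrt(2)) = 2072 + 37*I*sqrt(2)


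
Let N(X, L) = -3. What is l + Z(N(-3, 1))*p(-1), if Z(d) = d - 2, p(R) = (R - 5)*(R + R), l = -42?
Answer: -102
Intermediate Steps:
p(R) = 2*R*(-5 + R) (p(R) = (-5 + R)*(2*R) = 2*R*(-5 + R))
Z(d) = -2 + d
l + Z(N(-3, 1))*p(-1) = -42 + (-2 - 3)*(2*(-1)*(-5 - 1)) = -42 - 10*(-1)*(-6) = -42 - 5*12 = -42 - 60 = -102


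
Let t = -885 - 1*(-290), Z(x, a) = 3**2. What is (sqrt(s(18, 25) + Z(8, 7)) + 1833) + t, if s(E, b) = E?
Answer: 1238 + 3*sqrt(3) ≈ 1243.2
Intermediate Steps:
Z(x, a) = 9
t = -595 (t = -885 + 290 = -595)
(sqrt(s(18, 25) + Z(8, 7)) + 1833) + t = (sqrt(18 + 9) + 1833) - 595 = (sqrt(27) + 1833) - 595 = (3*sqrt(3) + 1833) - 595 = (1833 + 3*sqrt(3)) - 595 = 1238 + 3*sqrt(3)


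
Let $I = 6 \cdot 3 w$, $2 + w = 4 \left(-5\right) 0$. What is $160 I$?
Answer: $-5760$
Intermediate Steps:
$w = -2$ ($w = -2 + 4 \left(-5\right) 0 = -2 - 0 = -2 + 0 = -2$)
$I = -36$ ($I = 6 \cdot 3 \left(-2\right) = 18 \left(-2\right) = -36$)
$160 I = 160 \left(-36\right) = -5760$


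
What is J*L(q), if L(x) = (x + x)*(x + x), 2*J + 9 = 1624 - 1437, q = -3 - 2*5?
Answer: 60164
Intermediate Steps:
q = -13 (q = -3 - 10 = -13)
J = 89 (J = -9/2 + (1624 - 1437)/2 = -9/2 + (½)*187 = -9/2 + 187/2 = 89)
L(x) = 4*x² (L(x) = (2*x)*(2*x) = 4*x²)
J*L(q) = 89*(4*(-13)²) = 89*(4*169) = 89*676 = 60164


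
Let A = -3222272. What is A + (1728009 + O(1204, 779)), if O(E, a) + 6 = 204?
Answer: -1494065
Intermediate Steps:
O(E, a) = 198 (O(E, a) = -6 + 204 = 198)
A + (1728009 + O(1204, 779)) = -3222272 + (1728009 + 198) = -3222272 + 1728207 = -1494065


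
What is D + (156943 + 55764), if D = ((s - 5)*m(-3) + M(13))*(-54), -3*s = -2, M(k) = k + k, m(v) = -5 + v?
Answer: 209431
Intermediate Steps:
M(k) = 2*k
s = 2/3 (s = -1/3*(-2) = 2/3 ≈ 0.66667)
D = -3276 (D = ((2/3 - 5)*(-5 - 3) + 2*13)*(-54) = (-13/3*(-8) + 26)*(-54) = (104/3 + 26)*(-54) = (182/3)*(-54) = -3276)
D + (156943 + 55764) = -3276 + (156943 + 55764) = -3276 + 212707 = 209431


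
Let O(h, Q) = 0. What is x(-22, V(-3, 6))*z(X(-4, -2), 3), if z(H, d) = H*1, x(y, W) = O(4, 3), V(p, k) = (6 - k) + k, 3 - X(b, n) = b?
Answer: 0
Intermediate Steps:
X(b, n) = 3 - b
V(p, k) = 6
x(y, W) = 0
z(H, d) = H
x(-22, V(-3, 6))*z(X(-4, -2), 3) = 0*(3 - 1*(-4)) = 0*(3 + 4) = 0*7 = 0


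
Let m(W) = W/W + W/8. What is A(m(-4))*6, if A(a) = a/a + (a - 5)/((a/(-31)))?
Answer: 1680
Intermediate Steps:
m(W) = 1 + W/8 (m(W) = 1 + W*(⅛) = 1 + W/8)
A(a) = 1 - 31*(-5 + a)/a (A(a) = 1 + (-5 + a)/((a*(-1/31))) = 1 + (-5 + a)/((-a/31)) = 1 + (-5 + a)*(-31/a) = 1 - 31*(-5 + a)/a)
A(m(-4))*6 = (-30 + 155/(1 + (⅛)*(-4)))*6 = (-30 + 155/(1 - ½))*6 = (-30 + 155/(½))*6 = (-30 + 155*2)*6 = (-30 + 310)*6 = 280*6 = 1680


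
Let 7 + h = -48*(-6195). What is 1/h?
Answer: 1/297353 ≈ 3.3630e-6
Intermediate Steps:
h = 297353 (h = -7 - 48*(-6195) = -7 + 297360 = 297353)
1/h = 1/297353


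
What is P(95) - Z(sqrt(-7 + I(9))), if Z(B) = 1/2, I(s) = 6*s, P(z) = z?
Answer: 189/2 ≈ 94.500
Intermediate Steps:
Z(B) = 1/2
P(95) - Z(sqrt(-7 + I(9))) = 95 - 1*1/2 = 95 - 1/2 = 189/2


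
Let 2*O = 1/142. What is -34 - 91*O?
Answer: -9747/284 ≈ -34.320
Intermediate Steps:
O = 1/284 (O = (½)/142 = (½)*(1/142) = 1/284 ≈ 0.0035211)
-34 - 91*O = -34 - 91*1/284 = -34 - 91/284 = -9747/284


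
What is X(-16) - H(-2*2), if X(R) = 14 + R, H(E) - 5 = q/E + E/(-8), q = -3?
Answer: -33/4 ≈ -8.2500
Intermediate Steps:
H(E) = 5 - 3/E - E/8 (H(E) = 5 + (-3/E + E/(-8)) = 5 + (-3/E + E*(-1/8)) = 5 + (-3/E - E/8) = 5 - 3/E - E/8)
X(-16) - H(-2*2) = (14 - 16) - (5 - 3/((-2*2)) - (-1)*2/4) = -2 - (5 - 3/(-4) - 1/8*(-4)) = -2 - (5 - 3*(-1/4) + 1/2) = -2 - (5 + 3/4 + 1/2) = -2 - 1*25/4 = -2 - 25/4 = -33/4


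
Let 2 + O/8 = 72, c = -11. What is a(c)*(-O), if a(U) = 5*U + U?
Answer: 36960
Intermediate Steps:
O = 560 (O = -16 + 8*72 = -16 + 576 = 560)
a(U) = 6*U
a(c)*(-O) = (6*(-11))*(-1*560) = -66*(-560) = 36960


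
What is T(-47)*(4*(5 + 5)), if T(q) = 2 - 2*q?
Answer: 3840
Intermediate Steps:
T(-47)*(4*(5 + 5)) = (2 - 2*(-47))*(4*(5 + 5)) = (2 + 94)*(4*10) = 96*40 = 3840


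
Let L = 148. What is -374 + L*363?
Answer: 53350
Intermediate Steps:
-374 + L*363 = -374 + 148*363 = -374 + 53724 = 53350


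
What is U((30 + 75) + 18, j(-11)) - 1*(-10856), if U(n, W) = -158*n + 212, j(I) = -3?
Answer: -8366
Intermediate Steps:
U(n, W) = 212 - 158*n
U((30 + 75) + 18, j(-11)) - 1*(-10856) = (212 - 158*((30 + 75) + 18)) - 1*(-10856) = (212 - 158*(105 + 18)) + 10856 = (212 - 158*123) + 10856 = (212 - 19434) + 10856 = -19222 + 10856 = -8366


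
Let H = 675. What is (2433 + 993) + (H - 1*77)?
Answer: 4024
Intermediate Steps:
(2433 + 993) + (H - 1*77) = (2433 + 993) + (675 - 1*77) = 3426 + (675 - 77) = 3426 + 598 = 4024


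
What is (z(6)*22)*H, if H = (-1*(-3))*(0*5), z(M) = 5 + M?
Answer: 0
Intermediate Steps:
H = 0 (H = 3*0 = 0)
(z(6)*22)*H = ((5 + 6)*22)*0 = (11*22)*0 = 242*0 = 0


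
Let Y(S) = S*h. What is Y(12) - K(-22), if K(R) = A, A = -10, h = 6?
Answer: 82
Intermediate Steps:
K(R) = -10
Y(S) = 6*S (Y(S) = S*6 = 6*S)
Y(12) - K(-22) = 6*12 - 1*(-10) = 72 + 10 = 82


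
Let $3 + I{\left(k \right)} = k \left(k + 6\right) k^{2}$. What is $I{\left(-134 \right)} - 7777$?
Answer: $307973532$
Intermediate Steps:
$I{\left(k \right)} = -3 + k^{3} \left(6 + k\right)$ ($I{\left(k \right)} = -3 + k \left(k + 6\right) k^{2} = -3 + k \left(6 + k\right) k^{2} = -3 + k^{3} \left(6 + k\right)$)
$I{\left(-134 \right)} - 7777 = \left(-3 + \left(-134\right)^{4} + 6 \left(-134\right)^{3}\right) - 7777 = \left(-3 + 322417936 + 6 \left(-2406104\right)\right) - 7777 = \left(-3 + 322417936 - 14436624\right) - 7777 = 307981309 - 7777 = 307973532$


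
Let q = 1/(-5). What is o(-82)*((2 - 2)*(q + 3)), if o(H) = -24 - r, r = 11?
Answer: 0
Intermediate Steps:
q = -⅕ ≈ -0.20000
o(H) = -35 (o(H) = -24 - 1*11 = -24 - 11 = -35)
o(-82)*((2 - 2)*(q + 3)) = -35*(2 - 2)*(-⅕ + 3) = -0*14/5 = -35*0 = 0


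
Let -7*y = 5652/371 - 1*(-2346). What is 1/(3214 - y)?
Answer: 2597/9222776 ≈ 0.00028159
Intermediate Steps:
y = -876018/2597 (y = -(5652/371 - 1*(-2346))/7 = -(5652*(1/371) + 2346)/7 = -(5652/371 + 2346)/7 = -⅐*876018/371 = -876018/2597 ≈ -337.32)
1/(3214 - y) = 1/(3214 - 1*(-876018/2597)) = 1/(3214 + 876018/2597) = 1/(9222776/2597) = 2597/9222776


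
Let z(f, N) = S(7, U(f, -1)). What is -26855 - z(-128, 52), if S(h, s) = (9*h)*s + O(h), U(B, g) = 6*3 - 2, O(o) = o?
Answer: -27870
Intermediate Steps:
U(B, g) = 16 (U(B, g) = 18 - 2 = 16)
S(h, s) = h + 9*h*s (S(h, s) = (9*h)*s + h = 9*h*s + h = h + 9*h*s)
z(f, N) = 1015 (z(f, N) = 7*(1 + 9*16) = 7*(1 + 144) = 7*145 = 1015)
-26855 - z(-128, 52) = -26855 - 1*1015 = -26855 - 1015 = -27870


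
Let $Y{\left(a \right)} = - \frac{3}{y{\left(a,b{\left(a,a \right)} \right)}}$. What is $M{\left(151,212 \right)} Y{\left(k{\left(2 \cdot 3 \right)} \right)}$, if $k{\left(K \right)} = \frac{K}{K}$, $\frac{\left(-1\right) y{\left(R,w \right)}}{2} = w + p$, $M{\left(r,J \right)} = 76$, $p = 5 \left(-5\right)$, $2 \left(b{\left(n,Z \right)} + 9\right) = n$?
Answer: $- \frac{228}{67} \approx -3.403$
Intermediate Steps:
$b{\left(n,Z \right)} = -9 + \frac{n}{2}$
$p = -25$
$y{\left(R,w \right)} = 50 - 2 w$ ($y{\left(R,w \right)} = - 2 \left(w - 25\right) = - 2 \left(-25 + w\right) = 50 - 2 w$)
$k{\left(K \right)} = 1$
$Y{\left(a \right)} = - \frac{3}{68 - a}$ ($Y{\left(a \right)} = - \frac{3}{50 - 2 \left(-9 + \frac{a}{2}\right)} = - \frac{3}{50 - \left(-18 + a\right)} = - \frac{3}{68 - a}$)
$M{\left(151,212 \right)} Y{\left(k{\left(2 \cdot 3 \right)} \right)} = 76 \frac{3}{-68 + 1} = 76 \frac{3}{-67} = 76 \cdot 3 \left(- \frac{1}{67}\right) = 76 \left(- \frac{3}{67}\right) = - \frac{228}{67}$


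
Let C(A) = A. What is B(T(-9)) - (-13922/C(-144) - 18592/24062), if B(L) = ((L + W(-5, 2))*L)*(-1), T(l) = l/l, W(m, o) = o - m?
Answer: -90008335/866232 ≈ -103.91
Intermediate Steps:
T(l) = 1
B(L) = -L*(7 + L) (B(L) = ((L + (2 - 1*(-5)))*L)*(-1) = ((L + (2 + 5))*L)*(-1) = ((L + 7)*L)*(-1) = ((7 + L)*L)*(-1) = (L*(7 + L))*(-1) = -L*(7 + L))
B(T(-9)) - (-13922/C(-144) - 18592/24062) = -1*1*(7 + 1) - (-13922/(-144) - 18592/24062) = -1*1*8 - (-13922*(-1/144) - 18592*1/24062) = -8 - (6961/72 - 9296/12031) = -8 - 1*83078479/866232 = -8 - 83078479/866232 = -90008335/866232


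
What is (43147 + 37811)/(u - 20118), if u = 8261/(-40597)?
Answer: -3286651926/816738707 ≈ -4.0241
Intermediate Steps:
u = -8261/40597 (u = 8261*(-1/40597) = -8261/40597 ≈ -0.20349)
(43147 + 37811)/(u - 20118) = (43147 + 37811)/(-8261/40597 - 20118) = 80958/(-816738707/40597) = 80958*(-40597/816738707) = -3286651926/816738707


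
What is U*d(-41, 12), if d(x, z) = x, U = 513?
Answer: -21033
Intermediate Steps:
U*d(-41, 12) = 513*(-41) = -21033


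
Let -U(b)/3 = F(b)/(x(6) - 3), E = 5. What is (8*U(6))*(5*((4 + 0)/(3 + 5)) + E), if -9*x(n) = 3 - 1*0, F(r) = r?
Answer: 324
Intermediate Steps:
x(n) = -⅓ (x(n) = -(3 - 1*0)/9 = -(3 + 0)/9 = -⅑*3 = -⅓)
U(b) = 9*b/10 (U(b) = -3*b/(-⅓ - 3) = -3*b/(-10/3) = -3*b*(-3)/10 = -(-9)*b/10 = 9*b/10)
(8*U(6))*(5*((4 + 0)/(3 + 5)) + E) = (8*((9/10)*6))*(5*((4 + 0)/(3 + 5)) + 5) = (8*(27/5))*(5*(4/8) + 5) = 216*(5*(4*(⅛)) + 5)/5 = 216*(5*(½) + 5)/5 = 216*(5/2 + 5)/5 = (216/5)*(15/2) = 324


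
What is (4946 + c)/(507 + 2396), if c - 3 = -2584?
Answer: 2365/2903 ≈ 0.81467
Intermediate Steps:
c = -2581 (c = 3 - 2584 = -2581)
(4946 + c)/(507 + 2396) = (4946 - 2581)/(507 + 2396) = 2365/2903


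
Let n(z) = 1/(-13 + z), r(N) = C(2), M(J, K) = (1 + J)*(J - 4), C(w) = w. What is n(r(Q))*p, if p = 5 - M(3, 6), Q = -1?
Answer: -9/11 ≈ -0.81818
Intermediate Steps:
M(J, K) = (1 + J)*(-4 + J)
r(N) = 2
p = 9 (p = 5 - (-4 + 3**2 - 3*3) = 5 - (-4 + 9 - 9) = 5 - 1*(-4) = 5 + 4 = 9)
n(r(Q))*p = 9/(-13 + 2) = 9/(-11) = -1/11*9 = -9/11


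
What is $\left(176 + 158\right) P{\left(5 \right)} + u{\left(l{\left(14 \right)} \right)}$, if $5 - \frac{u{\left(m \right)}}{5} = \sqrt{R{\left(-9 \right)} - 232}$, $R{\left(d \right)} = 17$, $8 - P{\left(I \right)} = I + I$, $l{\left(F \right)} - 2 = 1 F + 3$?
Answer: $-643 - 5 i \sqrt{215} \approx -643.0 - 73.314 i$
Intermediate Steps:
$l{\left(F \right)} = 5 + F$ ($l{\left(F \right)} = 2 + \left(1 F + 3\right) = 2 + \left(F + 3\right) = 2 + \left(3 + F\right) = 5 + F$)
$P{\left(I \right)} = 8 - 2 I$ ($P{\left(I \right)} = 8 - \left(I + I\right) = 8 - 2 I$)
$u{\left(m \right)} = 25 - 5 i \sqrt{215}$ ($u{\left(m \right)} = 25 - 5 \sqrt{17 - 232} = 25 - 5 \sqrt{-215} = 25 - 5 i \sqrt{215}$)
$\left(176 + 158\right) P{\left(5 \right)} + u{\left(l{\left(14 \right)} \right)} = \left(176 + 158\right) \left(8 - 10\right) + \left(25 - 5 i \sqrt{215}\right) = 334 \left(8 - 10\right) + \left(25 - 5 i \sqrt{215}\right) = 334 \left(-2\right) + \left(25 - 5 i \sqrt{215}\right) = -668 + \left(25 - 5 i \sqrt{215}\right) = -643 - 5 i \sqrt{215}$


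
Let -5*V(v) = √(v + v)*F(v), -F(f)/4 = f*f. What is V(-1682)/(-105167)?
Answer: -656356768*I/525835 ≈ -1248.2*I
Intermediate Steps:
F(f) = -4*f² (F(f) = -4*f*f = -4*f²)
V(v) = 4*√2*v^(5/2)/5 (V(v) = -√(v + v)*(-4*v²)/5 = -√(2*v)*(-4*v²)/5 = -√2*√v*(-4*v²)/5 = -(-4)*√2*v^(5/2)/5 = 4*√2*v^(5/2)/5)
V(-1682)/(-105167) = (4*√2*(-1682)^(5/2)/5)/(-105167) = (4*√2*(82044596*I*√2)/5)*(-1/105167) = (656356768*I/5)*(-1/105167) = -656356768*I/525835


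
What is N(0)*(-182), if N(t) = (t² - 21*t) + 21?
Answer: -3822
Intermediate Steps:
N(t) = 21 + t² - 21*t
N(0)*(-182) = (21 + 0² - 21*0)*(-182) = (21 + 0 + 0)*(-182) = 21*(-182) = -3822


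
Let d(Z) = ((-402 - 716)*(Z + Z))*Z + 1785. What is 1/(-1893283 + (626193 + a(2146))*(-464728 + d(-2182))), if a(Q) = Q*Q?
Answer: -1/55696403685839646 ≈ -1.7954e-17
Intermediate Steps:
a(Q) = Q²
d(Z) = 1785 - 2236*Z² (d(Z) = (-2236*Z)*Z + 1785 = -2236*Z² + 1785 = 1785 - 2236*Z²)
1/(-1893283 + (626193 + a(2146))*(-464728 + d(-2182))) = 1/(-1893283 + (626193 + 2146²)*(-464728 + (1785 - 2236*(-2182)²))) = 1/(-1893283 + (626193 + 4605316)*(-464728 + (1785 - 2236*4761124))) = 1/(-1893283 + 5231509*(-464728 + (1785 - 10645873264))) = 1/(-1893283 + 5231509*(-464728 - 10645871479)) = 1/(-1893283 + 5231509*(-10646336207)) = 1/(-1893283 - 55696403683946363) = 1/(-55696403685839646) = -1/55696403685839646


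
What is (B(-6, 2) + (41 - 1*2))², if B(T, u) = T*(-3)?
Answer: 3249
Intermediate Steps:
B(T, u) = -3*T
(B(-6, 2) + (41 - 1*2))² = (-3*(-6) + (41 - 1*2))² = (18 + (41 - 2))² = (18 + 39)² = 57² = 3249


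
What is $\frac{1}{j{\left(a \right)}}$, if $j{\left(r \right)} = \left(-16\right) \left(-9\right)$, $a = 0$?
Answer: $\frac{1}{144} \approx 0.0069444$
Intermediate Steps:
$j{\left(r \right)} = 144$
$\frac{1}{j{\left(a \right)}} = \frac{1}{144}$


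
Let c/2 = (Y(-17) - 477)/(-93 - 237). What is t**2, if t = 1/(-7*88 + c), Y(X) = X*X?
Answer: 27225/10292508304 ≈ 2.6451e-6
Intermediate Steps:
Y(X) = X**2
c = 188/165 (c = 2*(((-17)**2 - 477)/(-93 - 237)) = 2*((289 - 477)/(-330)) = 2*(-188*(-1/330)) = 2*(94/165) = 188/165 ≈ 1.1394)
t = -165/101452 (t = 1/(-7*88 + 188/165) = 1/(-616 + 188/165) = 1/(-101452/165) = -165/101452 ≈ -0.0016264)
t**2 = (-165/101452)**2 = 27225/10292508304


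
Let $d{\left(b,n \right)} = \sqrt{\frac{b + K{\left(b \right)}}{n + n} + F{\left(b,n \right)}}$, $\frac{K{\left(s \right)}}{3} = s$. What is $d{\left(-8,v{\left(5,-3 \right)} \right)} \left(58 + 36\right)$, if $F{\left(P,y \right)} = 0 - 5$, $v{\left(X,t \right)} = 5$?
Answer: $\frac{94 i \sqrt{205}}{5} \approx 269.17 i$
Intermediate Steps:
$K{\left(s \right)} = 3 s$
$F{\left(P,y \right)} = -5$ ($F{\left(P,y \right)} = 0 - 5 = -5$)
$d{\left(b,n \right)} = \sqrt{-5 + \frac{2 b}{n}}$ ($d{\left(b,n \right)} = \sqrt{\frac{b + 3 b}{n + n} - 5} = \sqrt{\frac{4 b}{2 n} - 5} = \sqrt{4 b \frac{1}{2 n} - 5} = \sqrt{\frac{2 b}{n} - 5} = \sqrt{-5 + \frac{2 b}{n}}$)
$d{\left(-8,v{\left(5,-3 \right)} \right)} \left(58 + 36\right) = \sqrt{-5 + 2 \left(-8\right) \frac{1}{5}} \left(58 + 36\right) = \sqrt{-5 + 2 \left(-8\right) \frac{1}{5}} \cdot 94 = \sqrt{-5 - \frac{16}{5}} \cdot 94 = \sqrt{- \frac{41}{5}} \cdot 94 = \frac{i \sqrt{205}}{5} \cdot 94 = \frac{94 i \sqrt{205}}{5}$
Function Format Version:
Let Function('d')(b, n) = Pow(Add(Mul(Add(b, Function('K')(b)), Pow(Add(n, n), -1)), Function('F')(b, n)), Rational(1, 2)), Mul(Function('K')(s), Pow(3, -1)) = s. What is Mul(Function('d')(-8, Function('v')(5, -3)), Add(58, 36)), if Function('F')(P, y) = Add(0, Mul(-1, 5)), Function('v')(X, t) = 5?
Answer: Mul(Rational(94, 5), I, Pow(205, Rational(1, 2))) ≈ Mul(269.17, I)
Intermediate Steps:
Function('K')(s) = Mul(3, s)
Function('F')(P, y) = -5 (Function('F')(P, y) = Add(0, -5) = -5)
Function('d')(b, n) = Pow(Add(-5, Mul(2, b, Pow(n, -1))), Rational(1, 2)) (Function('d')(b, n) = Pow(Add(Mul(Add(b, Mul(3, b)), Pow(Add(n, n), -1)), -5), Rational(1, 2)) = Pow(Add(Mul(Mul(4, b), Pow(Mul(2, n), -1)), -5), Rational(1, 2)) = Pow(Add(Mul(Mul(4, b), Mul(Rational(1, 2), Pow(n, -1))), -5), Rational(1, 2)) = Pow(Add(Mul(2, b, Pow(n, -1)), -5), Rational(1, 2)) = Pow(Add(-5, Mul(2, b, Pow(n, -1))), Rational(1, 2)))
Mul(Function('d')(-8, Function('v')(5, -3)), Add(58, 36)) = Mul(Pow(Add(-5, Mul(2, -8, Pow(5, -1))), Rational(1, 2)), Add(58, 36)) = Mul(Pow(Add(-5, Mul(2, -8, Rational(1, 5))), Rational(1, 2)), 94) = Mul(Pow(Add(-5, Rational(-16, 5)), Rational(1, 2)), 94) = Mul(Pow(Rational(-41, 5), Rational(1, 2)), 94) = Mul(Mul(Rational(1, 5), I, Pow(205, Rational(1, 2))), 94) = Mul(Rational(94, 5), I, Pow(205, Rational(1, 2)))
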